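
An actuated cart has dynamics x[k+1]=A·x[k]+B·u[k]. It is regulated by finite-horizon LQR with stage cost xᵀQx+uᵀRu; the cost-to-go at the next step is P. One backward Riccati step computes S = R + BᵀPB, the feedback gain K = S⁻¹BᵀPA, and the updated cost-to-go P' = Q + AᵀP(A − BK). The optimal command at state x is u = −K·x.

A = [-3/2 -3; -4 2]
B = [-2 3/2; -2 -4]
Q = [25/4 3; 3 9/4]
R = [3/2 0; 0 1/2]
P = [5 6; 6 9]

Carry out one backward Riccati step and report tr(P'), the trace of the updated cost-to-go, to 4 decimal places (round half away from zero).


11.4821

BᵀP = [-22.0000 -30.0000; -16.5000 -27.0000]
S = R + BᵀPB = [3/2 0; 0 1/2] + [104.0000 87.0000; 87.0000 83.2500] = [105.5000 87.0000; 87.0000 83.7500]
BᵀPA = [153.0000 6.0000; 132.7500 -4.5000]
K = S⁻¹·BᵀPA = [0.9983 0.7058; 0.5480 -0.7869]
A−BK = [-0.3254 -0.4080; 0.1887 0.2639]
AᵀP(A−BK) = [1.7582 0.9761; 0.9761 1.2239]
P' = Q + AᵀP(A−BK) = [8.0082 3.9761; 3.9761 3.4739]
tr(P') = 11.4821


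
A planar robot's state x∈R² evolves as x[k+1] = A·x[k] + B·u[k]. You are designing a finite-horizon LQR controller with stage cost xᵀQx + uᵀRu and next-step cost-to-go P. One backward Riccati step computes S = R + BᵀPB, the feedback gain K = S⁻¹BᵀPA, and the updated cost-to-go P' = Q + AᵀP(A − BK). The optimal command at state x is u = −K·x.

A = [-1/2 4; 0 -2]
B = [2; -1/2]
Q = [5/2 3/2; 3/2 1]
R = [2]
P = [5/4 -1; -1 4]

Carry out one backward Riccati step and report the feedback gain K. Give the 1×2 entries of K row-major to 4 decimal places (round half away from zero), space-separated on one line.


BᵀP = [3.0000 -4.0000]
S = R + BᵀPB = [2] + [8.0000] = [10.0000]
BᵀPA = [-1.5000 20.0000]
K = S⁻¹·BᵀPA = [-0.1500 2.0000]
A−BK = [-0.2000 0.0000; -0.0750 -1.0000]
AᵀP(A−BK) = [0.0875 -0.5000; -0.5000 12.0000]
P' = Q + AᵀP(A−BK) = [2.5875 1.0000; 1.0000 13.0000]
tr(P') = 15.5875

-0.1500 2.0000


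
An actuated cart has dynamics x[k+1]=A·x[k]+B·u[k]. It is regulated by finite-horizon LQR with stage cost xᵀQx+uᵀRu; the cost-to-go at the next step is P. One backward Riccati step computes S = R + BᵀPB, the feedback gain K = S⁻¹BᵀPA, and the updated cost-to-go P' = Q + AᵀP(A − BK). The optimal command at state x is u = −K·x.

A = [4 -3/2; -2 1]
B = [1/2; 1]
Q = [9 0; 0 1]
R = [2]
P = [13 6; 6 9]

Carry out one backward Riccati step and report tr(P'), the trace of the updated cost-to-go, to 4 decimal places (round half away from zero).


142.6173

BᵀP = [12.5000 12.0000]
S = R + BᵀPB = [2] + [18.2500] = [20.2500]
BᵀPA = [26.0000 -6.7500]
K = S⁻¹·BᵀPA = [1.2840 -0.3333]
A−BK = [3.3580 -1.3333; -3.2840 1.3333]
AᵀP(A−BK) = [114.6173 -45.3333; -45.3333 18.0000]
P' = Q + AᵀP(A−BK) = [123.6173 -45.3333; -45.3333 19.0000]
tr(P') = 142.6173


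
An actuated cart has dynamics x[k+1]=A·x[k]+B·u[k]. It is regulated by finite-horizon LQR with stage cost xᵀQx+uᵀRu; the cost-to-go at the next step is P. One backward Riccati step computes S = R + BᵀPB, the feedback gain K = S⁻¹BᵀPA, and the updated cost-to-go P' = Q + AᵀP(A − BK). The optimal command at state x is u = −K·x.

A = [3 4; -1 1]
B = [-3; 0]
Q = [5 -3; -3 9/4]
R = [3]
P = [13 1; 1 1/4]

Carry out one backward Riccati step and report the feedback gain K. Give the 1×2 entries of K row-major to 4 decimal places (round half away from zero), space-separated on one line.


-0.9500 -1.3250

BᵀP = [-39.0000 -3.0000]
S = R + BᵀPB = [3] + [117.0000] = [120.0000]
BᵀPA = [-114.0000 -159.0000]
K = S⁻¹·BᵀPA = [-0.9500 -1.3250]
A−BK = [0.1500 0.0250; -1.0000 1.0000]
AᵀP(A−BK) = [2.9500 3.7000; 3.7000 5.5750]
P' = Q + AᵀP(A−BK) = [7.9500 0.7000; 0.7000 7.8250]
tr(P') = 15.7750


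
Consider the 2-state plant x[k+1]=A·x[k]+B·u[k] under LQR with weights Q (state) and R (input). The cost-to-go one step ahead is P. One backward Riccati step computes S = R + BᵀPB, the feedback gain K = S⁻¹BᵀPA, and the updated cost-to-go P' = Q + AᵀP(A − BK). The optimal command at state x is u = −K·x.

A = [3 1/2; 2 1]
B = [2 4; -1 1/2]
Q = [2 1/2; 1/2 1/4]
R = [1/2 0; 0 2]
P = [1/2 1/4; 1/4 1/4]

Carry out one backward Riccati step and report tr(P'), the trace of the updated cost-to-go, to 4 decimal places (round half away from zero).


BᵀP = [0.7500 0.2500; 2.1250 1.1250]
S = R + BᵀPB = [1/2 0; 0 2] + [1.2500 3.1250; 3.1250 9.0625] = [1.7500 3.1250; 3.1250 11.0625]
BᵀPA = [2.7500 0.6250; 8.6250 2.1875]
K = S⁻¹·BᵀPA = [0.3616 0.0081; 0.6775 0.1954]
A−BK = [-0.4332 -0.2980; 2.0228 0.9104]
AᵀP(A−BK) = [1.6621 0.5419; 0.5419 0.1924]
P' = Q + AᵀP(A−BK) = [3.6621 1.0419; 1.0419 0.4424]
tr(P') = 4.1044

4.1044


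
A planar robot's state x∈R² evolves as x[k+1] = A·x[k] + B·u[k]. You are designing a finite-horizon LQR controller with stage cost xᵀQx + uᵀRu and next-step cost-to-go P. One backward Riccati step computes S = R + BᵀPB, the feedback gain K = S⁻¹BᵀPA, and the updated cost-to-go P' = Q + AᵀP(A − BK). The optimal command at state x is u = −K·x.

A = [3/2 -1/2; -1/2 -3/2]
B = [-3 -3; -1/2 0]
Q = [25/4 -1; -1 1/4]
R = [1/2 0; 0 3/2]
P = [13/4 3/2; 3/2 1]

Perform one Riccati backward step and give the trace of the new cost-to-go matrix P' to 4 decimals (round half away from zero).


BᵀP = [-10.5000 -5.0000; -9.7500 -4.5000]
S = R + BᵀPB = [1/2 0; 0 3/2] + [34.0000 31.5000; 31.5000 29.2500] = [34.5000 31.5000; 31.5000 30.7500]
BᵀPA = [-13.2500 12.7500; -12.3750 11.6250]
K = S⁻¹·BᵀPA = [-0.2568 0.3770; -0.1393 -0.0082]
A−BK = [0.3115 0.6066; -0.6284 -1.3115]
AᵀP(A−BK) = [0.1851 0.2070; 0.2070 0.6004]
P' = Q + AᵀP(A−BK) = [6.4351 -0.7930; -0.7930 0.8504]
tr(P') = 7.2855

7.2855


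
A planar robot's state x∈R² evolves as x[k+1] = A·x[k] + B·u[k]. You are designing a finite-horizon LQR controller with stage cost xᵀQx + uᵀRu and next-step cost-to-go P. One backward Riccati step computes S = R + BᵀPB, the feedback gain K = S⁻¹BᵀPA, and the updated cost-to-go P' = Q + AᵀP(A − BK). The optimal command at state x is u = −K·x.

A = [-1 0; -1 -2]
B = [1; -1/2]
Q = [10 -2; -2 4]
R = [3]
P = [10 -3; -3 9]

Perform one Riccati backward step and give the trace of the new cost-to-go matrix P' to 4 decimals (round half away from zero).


BᵀP = [11.5000 -7.5000]
S = R + BᵀPB = [3] + [15.2500] = [18.2500]
BᵀPA = [-4.0000 15.0000]
K = S⁻¹·BᵀPA = [-0.2192 0.8219]
A−BK = [-0.7808 -0.8219; -1.1096 -1.5890]
AᵀP(A−BK) = [12.1233 15.2877; 15.2877 23.6712]
P' = Q + AᵀP(A−BK) = [22.1233 13.2877; 13.2877 27.6712]
tr(P') = 49.7945

49.7945


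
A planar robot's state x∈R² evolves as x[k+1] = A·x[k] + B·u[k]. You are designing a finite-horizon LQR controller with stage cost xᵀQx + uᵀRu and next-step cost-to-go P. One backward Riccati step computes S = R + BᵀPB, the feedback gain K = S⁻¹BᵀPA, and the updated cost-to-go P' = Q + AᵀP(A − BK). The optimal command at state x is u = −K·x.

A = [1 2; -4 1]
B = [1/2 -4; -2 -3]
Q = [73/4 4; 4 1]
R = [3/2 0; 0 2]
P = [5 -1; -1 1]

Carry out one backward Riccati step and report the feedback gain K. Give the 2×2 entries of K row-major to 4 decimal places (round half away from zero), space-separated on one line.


BᵀP = [4.5000 -2.5000; -17.0000 1.0000]
S = R + BᵀPB = [3/2 0; 0 2] + [7.2500 -10.5000; -10.5000 65.0000] = [8.7500 -10.5000; -10.5000 67.0000]
BᵀPA = [14.5000 6.5000; -21.0000 -33.0000]
K = S⁻¹·BᵀPA = [1.5777 0.1870; -0.0662 -0.4632]
A−BK = [-0.0536 0.0536; -1.0431 -0.0158]
AᵀP(A−BK) = [4.7332 0.5609; 0.5609 0.4979]
P' = Q + AᵀP(A−BK) = [22.9832 4.5609; 4.5609 1.4979]
tr(P') = 24.4811

1.5777 0.1870 -0.0662 -0.4632


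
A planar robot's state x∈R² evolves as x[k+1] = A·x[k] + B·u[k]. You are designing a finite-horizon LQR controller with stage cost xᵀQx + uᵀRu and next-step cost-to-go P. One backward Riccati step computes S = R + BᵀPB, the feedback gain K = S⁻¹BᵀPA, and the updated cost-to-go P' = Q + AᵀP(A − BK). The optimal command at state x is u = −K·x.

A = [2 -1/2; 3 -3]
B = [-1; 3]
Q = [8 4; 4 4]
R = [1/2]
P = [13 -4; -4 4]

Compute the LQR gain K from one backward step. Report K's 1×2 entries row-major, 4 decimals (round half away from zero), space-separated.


-0.0272 -0.4830

BᵀP = [-25.0000 16.0000]
S = R + BᵀPB = [1/2] + [73.0000] = [73.5000]
BᵀPA = [-2.0000 -35.5000]
K = S⁻¹·BᵀPA = [-0.0272 -0.4830]
A−BK = [1.9728 -0.9830; 3.0816 -1.5510]
AᵀP(A−BK) = [39.9456 -19.9660; -19.9660 10.1037]
P' = Q + AᵀP(A−BK) = [47.9456 -15.9660; -15.9660 14.1037]
tr(P') = 62.0493


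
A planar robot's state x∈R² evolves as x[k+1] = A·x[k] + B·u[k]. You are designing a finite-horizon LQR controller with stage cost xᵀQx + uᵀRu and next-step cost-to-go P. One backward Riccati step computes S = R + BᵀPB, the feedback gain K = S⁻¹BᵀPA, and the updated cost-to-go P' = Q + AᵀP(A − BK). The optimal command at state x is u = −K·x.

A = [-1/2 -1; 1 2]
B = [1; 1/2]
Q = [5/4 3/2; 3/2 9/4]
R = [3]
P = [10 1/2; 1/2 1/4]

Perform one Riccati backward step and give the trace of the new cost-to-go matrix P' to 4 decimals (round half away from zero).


BᵀP = [10.2500 0.6250]
S = R + BᵀPB = [3] + [10.5625] = [13.5625]
BᵀPA = [-4.5000 -9.0000]
K = S⁻¹·BᵀPA = [-0.3318 -0.6636]
A−BK = [-0.1682 -0.3364; 1.1659 2.3318]
AᵀP(A−BK) = [0.7569 1.5138; 1.5138 3.0276]
P' = Q + AᵀP(A−BK) = [2.0069 3.0138; 3.0138 5.2776]
tr(P') = 7.2846

7.2846


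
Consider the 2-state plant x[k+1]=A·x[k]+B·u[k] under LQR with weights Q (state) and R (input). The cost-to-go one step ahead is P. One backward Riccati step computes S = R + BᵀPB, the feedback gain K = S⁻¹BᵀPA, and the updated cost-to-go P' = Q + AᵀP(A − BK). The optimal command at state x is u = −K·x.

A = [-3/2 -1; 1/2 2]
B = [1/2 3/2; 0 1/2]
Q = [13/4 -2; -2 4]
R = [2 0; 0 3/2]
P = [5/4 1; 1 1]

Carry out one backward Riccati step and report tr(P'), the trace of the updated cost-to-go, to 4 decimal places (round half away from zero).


8.5257

BᵀP = [0.6250 0.5000; 2.3750 2.0000]
S = R + BᵀPB = [2 0; 0 3/2] + [0.3125 1.1875; 1.1875 4.5625] = [2.3125 1.1875; 1.1875 6.0625]
BᵀPA = [-0.6875 0.3750; -2.5625 1.6250]
K = S⁻¹·BᵀPA = [-0.0892 0.0273; -0.4052 0.2627]
A−BK = [-0.8476 -1.4077; 0.7026 1.8686]
AᵀP(A−BK) = [0.4628 0.0669; 0.0669 0.8129]
P' = Q + AᵀP(A−BK) = [3.7128 -1.9331; -1.9331 4.8129]
tr(P') = 8.5257


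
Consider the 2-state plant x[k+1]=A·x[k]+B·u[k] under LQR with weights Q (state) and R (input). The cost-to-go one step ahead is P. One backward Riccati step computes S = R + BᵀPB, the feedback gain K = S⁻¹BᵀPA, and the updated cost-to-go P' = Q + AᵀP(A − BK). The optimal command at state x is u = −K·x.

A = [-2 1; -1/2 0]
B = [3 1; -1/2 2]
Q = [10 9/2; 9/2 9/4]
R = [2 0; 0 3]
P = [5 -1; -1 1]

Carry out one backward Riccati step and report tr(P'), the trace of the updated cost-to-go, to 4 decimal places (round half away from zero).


13.3038

BᵀP = [15.5000 -3.5000; 3.0000 1.0000]
S = R + BᵀPB = [2 0; 0 3] + [48.2500 8.5000; 8.5000 5.0000] = [50.2500 8.5000; 8.5000 8.0000]
BᵀPA = [-29.2500 15.5000; -6.5000 3.0000]
K = S⁻¹·BᵀPA = [-0.5421 0.2987; -0.2365 0.0576]
A−BK = [-0.1372 0.0462; -0.2980 0.0341]
AᵀP(A−BK) = [0.8567 -0.3882; -0.3882 0.1971]
P' = Q + AᵀP(A−BK) = [10.8567 4.1118; 4.1118 2.4471]
tr(P') = 13.3038


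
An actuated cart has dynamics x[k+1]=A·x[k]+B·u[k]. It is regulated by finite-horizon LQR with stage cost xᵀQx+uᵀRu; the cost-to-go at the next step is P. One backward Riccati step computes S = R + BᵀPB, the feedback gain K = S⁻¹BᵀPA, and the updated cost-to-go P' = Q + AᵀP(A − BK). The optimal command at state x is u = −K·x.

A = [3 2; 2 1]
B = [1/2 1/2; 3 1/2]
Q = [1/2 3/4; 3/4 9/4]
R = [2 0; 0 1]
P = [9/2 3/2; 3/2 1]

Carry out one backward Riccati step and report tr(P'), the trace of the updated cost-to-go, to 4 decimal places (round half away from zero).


18.7116

BᵀP = [6.7500 3.7500; 3.0000 1.2500]
S = R + BᵀPB = [2 0; 0 1] + [14.6250 5.2500; 5.2500 2.1250] = [16.6250 5.2500; 5.2500 3.1250]
BᵀPA = [27.7500 17.2500; 11.5000 7.2500]
K = S⁻¹·BᵀPA = [1.0801 0.6496; 1.8655 1.2287]
A−BK = [1.5272 1.0609; -2.1730 -1.5631]
AᵀP(A−BK) = [11.0750 7.3440; 7.3440 4.8866]
P' = Q + AᵀP(A−BK) = [11.5750 8.0940; 8.0940 7.1366]
tr(P') = 18.7116


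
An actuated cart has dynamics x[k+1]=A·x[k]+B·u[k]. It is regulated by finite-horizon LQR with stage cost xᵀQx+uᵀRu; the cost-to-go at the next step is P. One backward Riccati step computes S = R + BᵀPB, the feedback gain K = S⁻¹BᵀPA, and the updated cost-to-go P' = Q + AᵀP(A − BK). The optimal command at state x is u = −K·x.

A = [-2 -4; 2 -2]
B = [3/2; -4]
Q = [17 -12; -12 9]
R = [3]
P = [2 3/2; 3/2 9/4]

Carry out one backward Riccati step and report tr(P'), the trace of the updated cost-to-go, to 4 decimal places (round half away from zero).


68.2941

BᵀP = [-3.0000 -6.7500]
S = R + BᵀPB = [3] + [22.5000] = [25.5000]
BᵀPA = [-7.5000 25.5000]
K = S⁻¹·BᵀPA = [-0.2941 1.0000]
A−BK = [-1.5588 -5.5000; 0.8235 2.0000]
AᵀP(A−BK) = [2.7941 8.5000; 8.5000 39.5000]
P' = Q + AᵀP(A−BK) = [19.7941 -3.5000; -3.5000 48.5000]
tr(P') = 68.2941


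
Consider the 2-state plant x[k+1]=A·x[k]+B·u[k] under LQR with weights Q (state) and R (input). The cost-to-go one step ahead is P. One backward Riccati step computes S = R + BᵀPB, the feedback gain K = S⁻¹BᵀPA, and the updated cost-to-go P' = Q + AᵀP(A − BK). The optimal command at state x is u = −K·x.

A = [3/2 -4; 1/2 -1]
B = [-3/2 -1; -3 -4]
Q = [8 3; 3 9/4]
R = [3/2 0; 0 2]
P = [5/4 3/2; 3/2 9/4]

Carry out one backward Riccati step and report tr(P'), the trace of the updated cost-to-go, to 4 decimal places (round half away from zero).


13.3123

BᵀP = [-6.3750 -9.0000; -7.2500 -10.5000]
S = R + BᵀPB = [3/2 0; 0 2] + [36.5625 42.3750; 42.3750 49.2500] = [38.0625 42.3750; 42.3750 51.2500]
BᵀPA = [-14.0625 34.5000; -16.1250 39.5000]
K = S⁻¹·BᵀPA = [-0.2412 0.6082; -0.1152 0.2678]
A−BK = [1.0230 -2.8198; -0.6844 1.8960]
AᵀP(A−BK) = [0.3755 -1.0030; -1.0030 2.6868]
P' = Q + AᵀP(A−BK) = [8.3755 1.9970; 1.9970 4.9368]
tr(P') = 13.3123


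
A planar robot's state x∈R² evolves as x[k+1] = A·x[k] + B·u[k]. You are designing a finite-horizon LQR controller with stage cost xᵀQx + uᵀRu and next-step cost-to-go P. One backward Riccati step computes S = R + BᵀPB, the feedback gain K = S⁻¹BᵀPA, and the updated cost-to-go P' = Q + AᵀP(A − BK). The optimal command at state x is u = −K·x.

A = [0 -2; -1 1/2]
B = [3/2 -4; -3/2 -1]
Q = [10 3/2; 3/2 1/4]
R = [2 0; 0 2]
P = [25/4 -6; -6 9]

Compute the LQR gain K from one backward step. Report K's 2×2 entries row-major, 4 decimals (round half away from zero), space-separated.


0.4702 -0.5070 0.1425 0.3118

BᵀP = [18.3750 -22.5000; -19.0000 15.0000]
S = R + BᵀPB = [2 0; 0 2] + [61.3125 -51.0000; -51.0000 61.0000] = [63.3125 -51.0000; -51.0000 63.0000]
BᵀPA = [22.5000 -48.0000; -15.0000 45.5000]
K = S⁻¹·BᵀPA = [0.4702 -0.5070; 0.1425 0.3118]
A−BK = [-0.1351 0.0077; -0.1521 0.0514]
AᵀP(A−BK) = [0.5586 -0.4160; -0.4160 0.7279]
P' = Q + AᵀP(A−BK) = [10.5586 1.0840; 1.0840 0.9779]
tr(P') = 11.5364


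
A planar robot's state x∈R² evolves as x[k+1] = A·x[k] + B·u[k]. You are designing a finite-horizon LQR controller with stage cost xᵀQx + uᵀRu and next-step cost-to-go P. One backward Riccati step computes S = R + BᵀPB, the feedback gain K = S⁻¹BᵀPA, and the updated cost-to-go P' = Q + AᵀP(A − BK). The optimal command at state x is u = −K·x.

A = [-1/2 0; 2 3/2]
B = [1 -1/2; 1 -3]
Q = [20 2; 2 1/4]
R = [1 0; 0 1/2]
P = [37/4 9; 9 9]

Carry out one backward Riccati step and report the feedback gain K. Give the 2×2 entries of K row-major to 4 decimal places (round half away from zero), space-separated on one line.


-0.0044 0.0649 -0.4283 -0.3894

BᵀP = [18.2500 18.0000; -31.6250 -31.5000]
S = R + BᵀPB = [1 0; 0 1/2] + [36.2500 -63.1250; -63.1250 110.3125] = [37.2500 -63.1250; -63.1250 110.8125]
BᵀPA = [26.8750 27.0000; -47.1875 -47.2500]
K = S⁻¹·BᵀPA = [-0.0044 0.0649; -0.4283 -0.3894]
A−BK = [-0.7098 -0.2596; 0.7194 0.2668]
AᵀP(A−BK) = [0.2185 0.1298; 0.1298 0.0974]
P' = Q + AᵀP(A−BK) = [20.2185 2.1298; 2.1298 0.3474]
tr(P') = 20.5659


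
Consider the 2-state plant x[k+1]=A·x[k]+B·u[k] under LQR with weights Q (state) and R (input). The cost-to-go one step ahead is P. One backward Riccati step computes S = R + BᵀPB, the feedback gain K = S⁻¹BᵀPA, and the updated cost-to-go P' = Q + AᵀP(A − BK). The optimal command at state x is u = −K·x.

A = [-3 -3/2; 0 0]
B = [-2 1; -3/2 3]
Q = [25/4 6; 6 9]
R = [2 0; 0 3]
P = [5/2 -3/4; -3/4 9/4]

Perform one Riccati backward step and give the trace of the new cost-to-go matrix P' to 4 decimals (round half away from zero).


BᵀP = [-3.8750 -1.8750; 0.2500 6.0000]
S = R + BᵀPB = [2 0; 0 3] + [10.5625 -9.5000; -9.5000 18.2500] = [12.5625 -9.5000; -9.5000 21.2500]
BᵀPA = [11.6250 5.8125; -0.7500 -0.3750]
K = S⁻¹·BᵀPA = [1.3577 0.6788; 0.5717 0.2858]
A−BK = [-0.8563 -0.4282; 0.3215 0.1608]
AᵀP(A−BK) = [7.1457 3.5729; 3.5729 1.7864]
P' = Q + AᵀP(A−BK) = [13.3957 9.5729; 9.5729 10.7864]
tr(P') = 24.1822

24.1822


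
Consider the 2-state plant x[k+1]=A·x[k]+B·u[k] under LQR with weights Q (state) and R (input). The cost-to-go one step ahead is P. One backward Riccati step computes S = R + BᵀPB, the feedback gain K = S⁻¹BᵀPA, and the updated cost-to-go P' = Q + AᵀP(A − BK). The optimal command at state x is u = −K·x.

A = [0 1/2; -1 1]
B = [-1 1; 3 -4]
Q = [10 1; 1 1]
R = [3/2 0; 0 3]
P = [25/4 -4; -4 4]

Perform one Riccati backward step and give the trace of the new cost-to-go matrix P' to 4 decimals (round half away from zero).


11.9731

BᵀP = [-18.2500 16.0000; 22.2500 -20.0000]
S = R + BᵀPB = [3/2 0; 0 3] + [66.2500 -82.2500; -82.2500 102.2500] = [67.7500 -82.2500; -82.2500 105.2500]
BᵀPA = [-16.0000 6.8750; 20.0000 -8.8750]
K = S⁻¹·BᵀPA = [-0.1067 -0.0174; 0.1067 -0.0979]
A−BK = [-0.2133 0.5805; -0.2533 0.6605]
AᵀP(A−BK) = [0.1600 -0.3200; -0.3200 0.8131]
P' = Q + AᵀP(A−BK) = [10.1600 0.6800; 0.6800 1.8131]
tr(P') = 11.9731


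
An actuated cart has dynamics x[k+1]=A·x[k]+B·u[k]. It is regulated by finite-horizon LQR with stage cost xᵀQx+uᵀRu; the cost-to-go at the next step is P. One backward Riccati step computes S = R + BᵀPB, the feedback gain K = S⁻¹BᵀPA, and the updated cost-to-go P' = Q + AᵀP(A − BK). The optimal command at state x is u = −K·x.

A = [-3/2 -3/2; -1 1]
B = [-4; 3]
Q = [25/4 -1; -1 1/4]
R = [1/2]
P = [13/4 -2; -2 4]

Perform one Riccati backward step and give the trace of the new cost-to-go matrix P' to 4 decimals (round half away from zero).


11.3631

BᵀP = [-19.0000 20.0000]
S = R + BᵀPB = [1/2] + [136.0000] = [136.5000]
BᵀPA = [8.5000 48.5000]
K = S⁻¹·BᵀPA = [0.0623 0.3553]
A−BK = [-1.2509 -0.0788; -1.1868 -0.0659]
AᵀP(A−BK) = [4.7832 0.2924; 0.2924 0.0799]
P' = Q + AᵀP(A−BK) = [11.0332 -0.7076; -0.7076 0.3299]
tr(P') = 11.3631


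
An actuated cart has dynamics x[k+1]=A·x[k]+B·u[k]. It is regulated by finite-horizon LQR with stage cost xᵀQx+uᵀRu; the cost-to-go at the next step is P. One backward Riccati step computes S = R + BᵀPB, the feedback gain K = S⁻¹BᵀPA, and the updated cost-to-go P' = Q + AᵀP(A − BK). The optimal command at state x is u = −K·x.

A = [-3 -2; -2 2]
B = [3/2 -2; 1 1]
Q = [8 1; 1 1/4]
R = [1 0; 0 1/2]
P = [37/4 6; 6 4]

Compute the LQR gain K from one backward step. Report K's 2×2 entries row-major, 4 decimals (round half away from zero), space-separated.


BᵀP = [19.8750 13.0000; -12.5000 -8.0000]
S = R + BᵀPB = [1 0; 0 1/2] + [42.8125 -26.7500; -26.7500 17.0000] = [43.8125 -26.7500; -26.7500 17.5000]
BᵀPA = [-85.6250 -13.7500; 53.5000 9.0000]
K = S⁻¹·BᵀPA = [-1.3158 0.0024; 1.0458 0.5180]
A−BK = [1.0654 -0.9676; -1.7300 1.4795]
AᵀP(A−BK) = [2.6316 -0.0049; -0.0049 0.3714]
P' = Q + AᵀP(A−BK) = [10.6316 0.9951; 0.9951 0.6214]
tr(P') = 11.2531

-1.3158 0.0024 1.0458 0.5180


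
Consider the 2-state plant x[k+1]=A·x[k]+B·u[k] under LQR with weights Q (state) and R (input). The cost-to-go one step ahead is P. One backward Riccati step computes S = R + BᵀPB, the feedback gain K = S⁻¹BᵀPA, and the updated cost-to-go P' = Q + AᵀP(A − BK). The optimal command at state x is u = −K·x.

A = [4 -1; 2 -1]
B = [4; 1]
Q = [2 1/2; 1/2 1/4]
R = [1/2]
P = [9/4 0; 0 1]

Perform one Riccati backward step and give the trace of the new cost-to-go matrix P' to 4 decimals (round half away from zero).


4.3267

BᵀP = [9.0000 1.0000]
S = R + BᵀPB = [1/2] + [37.0000] = [37.5000]
BᵀPA = [38.0000 -10.0000]
K = S⁻¹·BᵀPA = [1.0133 -0.2667]
A−BK = [-0.0533 0.0667; 0.9867 -0.7333]
AᵀP(A−BK) = [1.4933 -0.8667; -0.8667 0.5833]
P' = Q + AᵀP(A−BK) = [3.4933 -0.3667; -0.3667 0.8333]
tr(P') = 4.3267


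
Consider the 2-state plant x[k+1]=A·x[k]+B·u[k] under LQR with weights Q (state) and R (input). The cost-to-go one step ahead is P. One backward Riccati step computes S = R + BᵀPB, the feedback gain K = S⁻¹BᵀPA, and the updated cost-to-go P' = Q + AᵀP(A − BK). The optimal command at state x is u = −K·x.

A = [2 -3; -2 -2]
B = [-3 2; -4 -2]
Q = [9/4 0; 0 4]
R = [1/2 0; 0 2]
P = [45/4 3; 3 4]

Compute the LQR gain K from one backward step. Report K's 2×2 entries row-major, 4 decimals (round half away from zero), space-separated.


-0.0110 0.7172 0.9370 -0.4035

BᵀP = [-45.7500 -25.0000; 16.5000 -2.0000]
S = R + BᵀPB = [1/2 0; 0 2] + [237.2500 -41.5000; -41.5000 37.0000] = [237.7500 -41.5000; -41.5000 39.0000]
BᵀPA = [-41.5000 187.2500; 37.0000 -45.5000]
K = S⁻¹·BᵀPA = [-0.0110 0.7172; 0.9370 -0.4035]
A−BK = [0.0930 -0.0415; -0.1699 0.0615]
AᵀP(A−BK) = [1.8740 -0.8071; -0.8071 0.6020]
P' = Q + AᵀP(A−BK) = [4.1240 -0.8071; -0.8071 4.6020]
tr(P') = 8.7261


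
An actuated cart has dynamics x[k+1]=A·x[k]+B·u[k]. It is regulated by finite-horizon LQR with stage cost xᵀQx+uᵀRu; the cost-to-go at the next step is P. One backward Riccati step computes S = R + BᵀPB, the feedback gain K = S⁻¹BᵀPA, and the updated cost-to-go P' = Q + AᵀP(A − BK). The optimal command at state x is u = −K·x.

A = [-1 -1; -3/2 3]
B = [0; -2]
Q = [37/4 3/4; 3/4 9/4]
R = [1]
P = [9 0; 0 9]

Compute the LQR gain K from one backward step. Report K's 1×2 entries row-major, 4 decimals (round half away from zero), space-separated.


0.7297 -1.4595

BᵀP = [0.0000 -18.0000]
S = R + BᵀPB = [1] + [36.0000] = [37.0000]
BᵀPA = [27.0000 -54.0000]
K = S⁻¹·BᵀPA = [0.7297 -1.4595]
A−BK = [-1.0000 -1.0000; -0.0405 0.0811]
AᵀP(A−BK) = [9.5473 7.9054; 7.9054 11.1892]
P' = Q + AᵀP(A−BK) = [18.7973 8.6554; 8.6554 13.4392]
tr(P') = 32.2365


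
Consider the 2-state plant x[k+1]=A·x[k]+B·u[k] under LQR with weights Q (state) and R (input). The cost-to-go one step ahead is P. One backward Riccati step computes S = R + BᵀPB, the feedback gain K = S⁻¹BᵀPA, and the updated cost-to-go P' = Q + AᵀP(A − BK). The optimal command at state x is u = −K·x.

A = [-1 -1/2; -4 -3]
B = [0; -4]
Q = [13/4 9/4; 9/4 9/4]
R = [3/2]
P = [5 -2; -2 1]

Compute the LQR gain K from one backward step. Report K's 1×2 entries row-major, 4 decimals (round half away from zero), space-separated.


BᵀP = [8.0000 -4.0000]
S = R + BᵀPB = [3/2] + [16.0000] = [17.5000]
BᵀPA = [8.0000 8.0000]
K = S⁻¹·BᵀPA = [0.4571 0.4571]
A−BK = [-1.0000 -0.5000; -2.1714 -1.1714]
AᵀP(A−BK) = [1.3429 0.8429; 0.8429 0.5929]
P' = Q + AᵀP(A−BK) = [4.5929 3.0929; 3.0929 2.8429]
tr(P') = 7.4357

0.4571 0.4571


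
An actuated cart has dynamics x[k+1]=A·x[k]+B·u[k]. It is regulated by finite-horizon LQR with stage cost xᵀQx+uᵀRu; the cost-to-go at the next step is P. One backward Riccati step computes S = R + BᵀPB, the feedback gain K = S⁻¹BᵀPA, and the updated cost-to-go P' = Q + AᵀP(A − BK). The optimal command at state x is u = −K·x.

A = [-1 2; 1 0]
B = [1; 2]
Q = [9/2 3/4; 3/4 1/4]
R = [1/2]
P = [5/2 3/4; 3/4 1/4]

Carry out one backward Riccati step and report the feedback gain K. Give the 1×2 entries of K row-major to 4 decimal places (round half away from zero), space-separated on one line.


BᵀP = [4.0000 1.2500]
S = R + BᵀPB = [1/2] + [6.5000] = [7.0000]
BᵀPA = [-2.7500 8.0000]
K = S⁻¹·BᵀPA = [-0.3929 1.1429]
A−BK = [-0.6071 0.8571; 1.7857 -2.2857]
AᵀP(A−BK) = [0.1696 -0.3571; -0.3571 0.8571]
P' = Q + AᵀP(A−BK) = [4.6696 0.3929; 0.3929 1.1071]
tr(P') = 5.7768

-0.3929 1.1429


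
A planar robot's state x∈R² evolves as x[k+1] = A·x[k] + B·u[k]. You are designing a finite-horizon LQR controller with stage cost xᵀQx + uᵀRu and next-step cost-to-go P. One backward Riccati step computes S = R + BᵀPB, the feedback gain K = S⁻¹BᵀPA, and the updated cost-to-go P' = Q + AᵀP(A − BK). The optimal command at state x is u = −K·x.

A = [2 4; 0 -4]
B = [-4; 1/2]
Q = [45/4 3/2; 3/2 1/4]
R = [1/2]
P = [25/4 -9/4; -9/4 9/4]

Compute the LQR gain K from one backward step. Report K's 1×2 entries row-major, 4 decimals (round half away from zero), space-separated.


-0.4747 -1.3174

BᵀP = [-26.1250 10.1250]
S = R + BᵀPB = [1/2] + [109.5625] = [110.0625]
BᵀPA = [-52.2500 -145.0000]
K = S⁻¹·BᵀPA = [-0.4747 -1.3174]
A−BK = [0.1011 -1.2697; 0.2374 -3.3413]
AᵀP(A−BK) = [0.1953 -0.8359; -0.8359 16.9722]
P' = Q + AᵀP(A−BK) = [11.4453 0.6641; 0.6641 17.2222]
tr(P') = 28.6675


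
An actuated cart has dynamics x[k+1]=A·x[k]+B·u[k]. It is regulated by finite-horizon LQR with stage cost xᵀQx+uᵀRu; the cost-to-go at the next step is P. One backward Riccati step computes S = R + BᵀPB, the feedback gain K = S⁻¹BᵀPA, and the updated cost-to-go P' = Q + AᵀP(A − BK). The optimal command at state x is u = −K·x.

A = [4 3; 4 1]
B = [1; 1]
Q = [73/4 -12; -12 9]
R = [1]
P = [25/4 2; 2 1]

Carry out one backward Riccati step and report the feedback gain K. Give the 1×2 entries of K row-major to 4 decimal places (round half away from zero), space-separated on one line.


BᵀP = [8.2500 3.0000]
S = R + BᵀPB = [1] + [11.2500] = [12.2500]
BᵀPA = [45.0000 27.7500]
K = S⁻¹·BᵀPA = [3.6735 2.2653]
A−BK = [0.3265 0.7347; 0.3265 -1.2653]
AᵀP(A−BK) = [14.6939 9.0612; 9.0612 6.3878]
P' = Q + AᵀP(A−BK) = [32.9439 -2.9388; -2.9388 15.3878]
tr(P') = 48.3316

3.6735 2.2653


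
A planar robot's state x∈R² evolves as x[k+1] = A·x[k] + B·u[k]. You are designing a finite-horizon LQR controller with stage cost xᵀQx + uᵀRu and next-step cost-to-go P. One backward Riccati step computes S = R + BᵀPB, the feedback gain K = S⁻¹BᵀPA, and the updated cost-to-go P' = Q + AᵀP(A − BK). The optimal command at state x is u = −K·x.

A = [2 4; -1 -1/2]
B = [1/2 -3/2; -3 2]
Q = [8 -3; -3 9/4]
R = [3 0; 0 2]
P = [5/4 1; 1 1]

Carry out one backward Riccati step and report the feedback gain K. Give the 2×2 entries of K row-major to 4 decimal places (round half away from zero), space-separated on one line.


-0.2772 -0.9469 -0.2306 -0.3951

BᵀP = [-2.3750 -2.5000; 0.1250 0.5000]
S = R + BᵀPB = [3 0; 0 2] + [6.3125 -1.4375; -1.4375 0.8125] = [9.3125 -1.4375; -1.4375 2.8125]
BᵀPA = [-2.2500 -8.2500; -0.2500 0.2500]
K = S⁻¹·BᵀPA = [-0.2772 -0.9469; -0.2306 -0.3951]
A−BK = [1.7927 3.8808; -1.3705 -2.5505]
AᵀP(A−BK) = [1.3187 3.2707; 3.2707 8.5369]
P' = Q + AᵀP(A−BK) = [9.3187 0.2707; 0.2707 10.7869]
tr(P') = 20.1056


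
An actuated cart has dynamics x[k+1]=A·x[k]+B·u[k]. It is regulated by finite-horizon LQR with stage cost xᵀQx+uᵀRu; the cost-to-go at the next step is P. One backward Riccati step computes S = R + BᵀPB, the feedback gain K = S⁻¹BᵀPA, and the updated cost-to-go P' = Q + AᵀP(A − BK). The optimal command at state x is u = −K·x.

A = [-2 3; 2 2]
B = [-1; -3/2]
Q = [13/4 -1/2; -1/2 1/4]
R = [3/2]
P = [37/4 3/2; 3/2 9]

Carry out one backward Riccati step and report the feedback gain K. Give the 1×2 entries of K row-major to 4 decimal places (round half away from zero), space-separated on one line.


BᵀP = [-11.5000 -15.0000]
S = R + BᵀPB = [3/2] + [34.0000] = [35.5000]
BᵀPA = [-7.0000 -64.5000]
K = S⁻¹·BᵀPA = [-0.1972 -1.8169]
A−BK = [-2.1972 1.1831; 1.7042 -0.7254]
AᵀP(A−BK) = [59.6197 -29.2183; -29.2183 20.0599]
P' = Q + AᵀP(A−BK) = [62.8697 -29.7183; -29.7183 20.3099]
tr(P') = 83.1796

-0.1972 -1.8169


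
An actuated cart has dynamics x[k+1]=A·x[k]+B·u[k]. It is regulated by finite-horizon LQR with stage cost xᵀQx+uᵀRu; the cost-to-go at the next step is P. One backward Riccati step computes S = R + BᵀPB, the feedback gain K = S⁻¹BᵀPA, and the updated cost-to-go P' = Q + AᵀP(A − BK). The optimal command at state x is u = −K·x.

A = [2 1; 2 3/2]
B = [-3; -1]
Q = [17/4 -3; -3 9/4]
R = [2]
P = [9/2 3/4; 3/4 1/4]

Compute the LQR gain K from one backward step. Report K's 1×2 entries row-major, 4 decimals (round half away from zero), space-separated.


-0.7090 -0.3810

BᵀP = [-14.2500 -2.5000]
S = R + BᵀPB = [2] + [45.2500] = [47.2500]
BᵀPA = [-33.5000 -18.0000]
K = S⁻¹·BᵀPA = [-0.7090 -0.3810]
A−BK = [-0.1270 -0.1429; 1.2910 1.1190]
AᵀP(A−BK) = [1.2487 0.7381; 0.7381 0.4554]
P' = Q + AᵀP(A−BK) = [5.4987 -2.2619; -2.2619 2.7054]
tr(P') = 8.2040


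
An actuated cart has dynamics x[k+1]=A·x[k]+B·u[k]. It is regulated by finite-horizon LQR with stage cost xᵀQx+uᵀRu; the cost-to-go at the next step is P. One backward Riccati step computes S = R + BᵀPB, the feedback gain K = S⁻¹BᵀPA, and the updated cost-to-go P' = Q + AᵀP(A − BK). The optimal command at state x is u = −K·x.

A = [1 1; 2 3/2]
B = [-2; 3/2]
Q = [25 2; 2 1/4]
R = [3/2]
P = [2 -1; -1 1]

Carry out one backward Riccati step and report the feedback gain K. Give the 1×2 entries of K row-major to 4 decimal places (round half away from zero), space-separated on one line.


0.0845 -0.0141

BᵀP = [-5.5000 3.5000]
S = R + BᵀPB = [3/2] + [16.2500] = [17.7500]
BᵀPA = [1.5000 -0.2500]
K = S⁻¹·BᵀPA = [0.0845 -0.0141]
A−BK = [1.1690 0.9718; 1.8732 1.5211]
AᵀP(A−BK) = [1.8732 1.5211; 1.5211 1.2465]
P' = Q + AᵀP(A−BK) = [26.8732 3.5211; 3.5211 1.4965]
tr(P') = 28.3697


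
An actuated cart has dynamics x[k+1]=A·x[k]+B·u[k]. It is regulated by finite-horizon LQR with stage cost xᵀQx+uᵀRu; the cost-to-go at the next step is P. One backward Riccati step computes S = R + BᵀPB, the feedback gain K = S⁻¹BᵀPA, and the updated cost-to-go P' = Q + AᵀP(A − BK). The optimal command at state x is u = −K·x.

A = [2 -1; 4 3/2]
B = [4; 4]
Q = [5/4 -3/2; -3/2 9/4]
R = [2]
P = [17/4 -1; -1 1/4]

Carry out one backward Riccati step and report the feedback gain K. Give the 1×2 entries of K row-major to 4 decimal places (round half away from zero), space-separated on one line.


BᵀP = [13.0000 -3.0000]
S = R + BᵀPB = [2] + [40.0000] = [42.0000]
BᵀPA = [14.0000 -17.5000]
K = S⁻¹·BᵀPA = [0.3333 -0.4167]
A−BK = [0.6667 0.6667; 2.6667 3.1667]
AᵀP(A−BK) = [0.3333 -0.1667; -0.1667 0.5208]
P' = Q + AᵀP(A−BK) = [1.5833 -1.6667; -1.6667 2.7708]
tr(P') = 4.3542

0.3333 -0.4167


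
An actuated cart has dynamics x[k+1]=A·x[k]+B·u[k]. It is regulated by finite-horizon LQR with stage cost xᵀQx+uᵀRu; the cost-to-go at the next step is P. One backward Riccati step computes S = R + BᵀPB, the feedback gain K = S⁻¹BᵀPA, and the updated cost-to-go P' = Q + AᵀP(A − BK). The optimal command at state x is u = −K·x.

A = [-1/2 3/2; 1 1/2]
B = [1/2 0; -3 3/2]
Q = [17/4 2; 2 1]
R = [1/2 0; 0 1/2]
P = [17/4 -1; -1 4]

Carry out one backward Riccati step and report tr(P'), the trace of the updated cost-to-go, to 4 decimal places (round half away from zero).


BᵀP = [5.1250 -12.5000; -1.5000 6.0000]
S = R + BᵀPB = [1/2 0; 0 1/2] + [40.0625 -18.7500; -18.7500 9.0000] = [40.5625 -18.7500; -18.7500 9.5000]
BᵀPA = [-15.0625 1.4375; 6.7500 0.7500]
K = S⁻¹·BᵀPA = [-0.4894 0.8205; -0.2553 1.6984]
A−BK = [-0.2553 1.0897; -0.0851 0.4140]
AᵀP(A−BK) = [0.4149 -1.5426; -1.5426 6.6092]
P' = Q + AᵀP(A−BK) = [4.6649 0.4574; 0.4574 7.6092]
tr(P') = 12.2741

12.2741


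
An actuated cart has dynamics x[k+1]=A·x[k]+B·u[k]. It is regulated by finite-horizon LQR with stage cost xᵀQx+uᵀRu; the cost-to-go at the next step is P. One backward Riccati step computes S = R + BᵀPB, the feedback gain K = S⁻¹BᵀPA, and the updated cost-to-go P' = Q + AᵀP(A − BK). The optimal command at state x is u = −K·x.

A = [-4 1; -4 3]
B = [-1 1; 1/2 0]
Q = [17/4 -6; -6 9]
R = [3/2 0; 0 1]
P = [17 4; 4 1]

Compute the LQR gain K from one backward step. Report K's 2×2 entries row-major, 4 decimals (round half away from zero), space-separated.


1.7778 -0.5926 -3.1852 1.1173

BᵀP = [-15.0000 -3.5000; 17.0000 4.0000]
S = R + BᵀPB = [3/2 0; 0 1] + [13.2500 -15.0000; -15.0000 17.0000] = [14.7500 -15.0000; -15.0000 18.0000]
BᵀPA = [74.0000 -25.5000; -84.0000 29.0000]
K = S⁻¹·BᵀPA = [1.7778 -0.5926; -3.1852 1.1173]
A−BK = [0.9630 -0.7099; -4.8889 3.2963]
AᵀP(A−BK) = [16.8889 -6.2963; -6.2963 2.4877]
P' = Q + AᵀP(A−BK) = [21.1389 -12.2963; -12.2963 11.4877]
tr(P') = 32.6265


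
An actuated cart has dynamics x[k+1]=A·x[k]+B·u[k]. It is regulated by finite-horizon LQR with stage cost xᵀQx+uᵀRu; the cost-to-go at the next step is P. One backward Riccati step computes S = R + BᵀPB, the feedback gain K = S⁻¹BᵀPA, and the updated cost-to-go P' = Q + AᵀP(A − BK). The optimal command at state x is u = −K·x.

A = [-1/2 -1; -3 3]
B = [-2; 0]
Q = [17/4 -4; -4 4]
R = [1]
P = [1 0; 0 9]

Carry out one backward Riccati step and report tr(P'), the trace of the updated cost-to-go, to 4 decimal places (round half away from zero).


BᵀP = [-2.0000 0.0000]
S = R + BᵀPB = [1] + [4.0000] = [5.0000]
BᵀPA = [1.0000 2.0000]
K = S⁻¹·BᵀPA = [0.2000 0.4000]
A−BK = [-0.1000 -0.2000; -3.0000 3.0000]
AᵀP(A−BK) = [81.0500 -80.9000; -80.9000 81.2000]
P' = Q + AᵀP(A−BK) = [85.3000 -84.9000; -84.9000 85.2000]
tr(P') = 170.5000

170.5000


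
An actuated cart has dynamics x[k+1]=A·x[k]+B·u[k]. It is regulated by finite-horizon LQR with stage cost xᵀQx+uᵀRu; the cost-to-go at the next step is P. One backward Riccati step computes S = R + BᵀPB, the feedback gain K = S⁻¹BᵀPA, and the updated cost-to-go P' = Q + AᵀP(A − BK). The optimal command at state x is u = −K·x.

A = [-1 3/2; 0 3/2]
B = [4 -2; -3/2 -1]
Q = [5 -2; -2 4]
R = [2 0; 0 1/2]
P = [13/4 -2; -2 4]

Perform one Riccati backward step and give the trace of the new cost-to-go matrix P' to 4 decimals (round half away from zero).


BᵀP = [16.0000 -14.0000; -4.5000 0.0000]
S = R + BᵀPB = [2 0; 0 1/2] + [85.0000 -18.0000; -18.0000 9.0000] = [87.0000 -18.0000; -18.0000 9.5000]
BᵀPA = [-16.0000 3.0000; 4.5000 -6.7500]
K = S⁻¹·BᵀPA = [-0.1413 -0.1851; 0.2060 -1.0612]
A−BK = [-0.0229 0.1179; -0.0060 0.1612]
AᵀP(A−BK) = [0.0624 -0.0608; -0.0608 0.7047]
P' = Q + AᵀP(A−BK) = [5.0624 -2.0608; -2.0608 4.7047]
tr(P') = 9.7671

9.7671


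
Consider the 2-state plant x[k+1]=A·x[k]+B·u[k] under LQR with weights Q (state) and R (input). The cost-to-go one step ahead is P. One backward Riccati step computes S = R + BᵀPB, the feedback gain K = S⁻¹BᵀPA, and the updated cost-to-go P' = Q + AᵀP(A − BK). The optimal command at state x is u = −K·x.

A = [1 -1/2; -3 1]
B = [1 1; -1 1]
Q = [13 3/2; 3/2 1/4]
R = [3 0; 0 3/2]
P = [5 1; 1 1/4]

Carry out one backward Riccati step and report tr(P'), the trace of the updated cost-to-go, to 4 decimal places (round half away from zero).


BᵀP = [4.0000 0.7500; 6.0000 1.2500]
S = R + BᵀPB = [3 0; 0 3/2] + [3.2500 4.7500; 4.7500 7.2500] = [6.2500 4.7500; 4.7500 8.7500]
BᵀPA = [1.7500 -1.2500; 2.2500 -1.7500]
K = S⁻¹·BᵀPA = [0.1440 -0.0817; 0.1790 -0.1556]
A−BK = [0.6770 -0.2626; -3.0350 1.0739]
AᵀP(A−BK) = [0.5953 -0.2568; -0.2568 0.1255]
P' = Q + AᵀP(A−BK) = [13.5953 1.2432; 1.2432 0.3755]
tr(P') = 13.9708

13.9708


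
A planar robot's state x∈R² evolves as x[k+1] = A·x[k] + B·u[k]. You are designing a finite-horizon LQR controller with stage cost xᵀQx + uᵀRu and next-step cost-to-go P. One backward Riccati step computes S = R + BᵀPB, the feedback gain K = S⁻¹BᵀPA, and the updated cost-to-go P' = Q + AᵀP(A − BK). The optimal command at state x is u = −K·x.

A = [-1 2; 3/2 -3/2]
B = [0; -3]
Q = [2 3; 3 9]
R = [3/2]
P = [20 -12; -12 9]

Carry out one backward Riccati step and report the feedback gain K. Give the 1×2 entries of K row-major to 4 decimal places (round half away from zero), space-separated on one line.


-0.9273 1.3636

BᵀP = [36.0000 -27.0000]
S = R + BᵀPB = [3/2] + [81.0000] = [82.5000]
BᵀPA = [-76.5000 112.5000]
K = S⁻¹·BᵀPA = [-0.9273 1.3636]
A−BK = [-1.0000 2.0000; -1.2818 2.5909]
AᵀP(A−BK) = [5.3136 -9.9318; -9.9318 18.8409]
P' = Q + AᵀP(A−BK) = [7.3136 -6.9318; -6.9318 27.8409]
tr(P') = 35.1545


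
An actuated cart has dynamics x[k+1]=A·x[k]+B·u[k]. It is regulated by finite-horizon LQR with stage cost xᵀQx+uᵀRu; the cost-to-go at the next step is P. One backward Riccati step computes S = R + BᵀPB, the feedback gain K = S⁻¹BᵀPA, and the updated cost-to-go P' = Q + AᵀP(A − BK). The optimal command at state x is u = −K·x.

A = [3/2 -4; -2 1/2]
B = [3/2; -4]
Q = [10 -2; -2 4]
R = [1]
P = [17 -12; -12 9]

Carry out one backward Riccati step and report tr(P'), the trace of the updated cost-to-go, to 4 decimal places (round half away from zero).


22.0751

BᵀP = [73.5000 -54.0000]
S = R + BᵀPB = [1] + [326.2500] = [327.2500]
BᵀPA = [218.2500 -321.0000]
K = S⁻¹·BᵀPA = [0.6669 -0.9809]
A−BK = [0.4996 -2.5286; 0.6677 -3.4236]
AᵀP(A−BK) = [0.6944 -1.9183; -1.9183 7.3806]
P' = Q + AᵀP(A−BK) = [10.6944 -3.9183; -3.9183 11.3806]
tr(P') = 22.0751


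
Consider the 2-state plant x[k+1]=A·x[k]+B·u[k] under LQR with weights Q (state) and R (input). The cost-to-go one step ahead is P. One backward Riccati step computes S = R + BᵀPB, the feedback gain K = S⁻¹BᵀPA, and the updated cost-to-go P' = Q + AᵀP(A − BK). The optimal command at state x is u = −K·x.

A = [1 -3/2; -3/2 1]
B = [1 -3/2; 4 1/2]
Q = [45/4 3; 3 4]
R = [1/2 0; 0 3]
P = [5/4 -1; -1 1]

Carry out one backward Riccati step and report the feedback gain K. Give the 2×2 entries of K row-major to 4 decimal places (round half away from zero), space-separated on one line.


BᵀP = [-2.7500 3.0000; -2.3750 2.0000]
S = R + BᵀPB = [1/2 0; 0 3] + [9.2500 5.6250; 5.6250 4.5625] = [9.7500 5.6250; 5.6250 7.5625]
BᵀPA = [-7.2500 7.1250; -5.3750 5.5625]
K = S⁻¹·BᵀPA = [-0.5843 0.5367; -0.2762 0.3363]
A−BK = [1.1700 -1.5323; 0.9751 -1.3151]
AᵀP(A−BK) = [0.7797 -0.9259; -0.9259 1.1175]
P' = Q + AᵀP(A−BK) = [12.0297 2.0741; 2.0741 5.1175]
tr(P') = 17.1472

-0.5843 0.5367 -0.2762 0.3363


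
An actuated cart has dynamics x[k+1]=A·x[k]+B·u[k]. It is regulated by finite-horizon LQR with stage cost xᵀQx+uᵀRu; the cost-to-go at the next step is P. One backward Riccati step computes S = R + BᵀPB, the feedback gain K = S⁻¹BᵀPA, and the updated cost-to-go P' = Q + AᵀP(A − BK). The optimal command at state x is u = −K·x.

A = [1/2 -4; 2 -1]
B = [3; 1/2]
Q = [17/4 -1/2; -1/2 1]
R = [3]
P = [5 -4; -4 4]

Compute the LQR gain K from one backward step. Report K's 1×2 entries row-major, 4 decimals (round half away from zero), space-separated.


-0.3649 -1.1351

BᵀP = [13.0000 -10.0000]
S = R + BᵀPB = [3] + [34.0000] = [37.0000]
BᵀPA = [-13.5000 -42.0000]
K = S⁻¹·BᵀPA = [-0.3649 -1.1351]
A−BK = [1.5946 -0.5946; 2.1824 -0.4324]
AᵀP(A−BK) = [4.3243 0.6757; 0.6757 4.3243]
P' = Q + AᵀP(A−BK) = [8.5743 0.1757; 0.1757 5.3243]
tr(P') = 13.8986


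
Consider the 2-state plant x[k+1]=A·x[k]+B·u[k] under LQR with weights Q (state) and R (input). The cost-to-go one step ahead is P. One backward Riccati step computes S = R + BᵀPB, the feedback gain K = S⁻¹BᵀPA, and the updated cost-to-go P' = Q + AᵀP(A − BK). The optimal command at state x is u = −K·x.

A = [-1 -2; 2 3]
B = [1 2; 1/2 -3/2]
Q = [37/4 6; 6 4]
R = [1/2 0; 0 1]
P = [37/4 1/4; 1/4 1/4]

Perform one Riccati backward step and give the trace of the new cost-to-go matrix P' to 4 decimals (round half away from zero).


BᵀP = [9.3750 0.3750; 18.1250 0.1250]
S = R + BᵀPB = [1/2 0; 0 1] + [9.5625 18.1875; 18.1875 36.0625] = [10.0625 18.1875; 18.1875 37.0625]
BᵀPA = [-8.6250 -17.6250; -17.8750 -35.8750]
K = S⁻¹·BᵀPA = [0.1290 -0.0178; -0.5456 -0.9592]
A−BK = [-0.0378 -0.0638; 1.1171 1.5701]
AᵀP(A−BK) = [0.6101 0.9503; 0.9503 1.5241]
P' = Q + AᵀP(A−BK) = [9.8601 6.9503; 6.9503 5.5241]
tr(P') = 15.3842

15.3842
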